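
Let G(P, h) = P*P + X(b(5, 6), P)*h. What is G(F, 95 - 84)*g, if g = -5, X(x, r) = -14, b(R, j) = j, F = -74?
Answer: -26610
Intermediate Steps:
G(P, h) = P**2 - 14*h (G(P, h) = P*P - 14*h = P**2 - 14*h)
G(F, 95 - 84)*g = ((-74)**2 - 14*(95 - 84))*(-5) = (5476 - 14*11)*(-5) = (5476 - 154)*(-5) = 5322*(-5) = -26610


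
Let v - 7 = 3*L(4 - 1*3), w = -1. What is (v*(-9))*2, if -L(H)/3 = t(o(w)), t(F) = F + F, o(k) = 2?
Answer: 522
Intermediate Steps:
t(F) = 2*F
L(H) = -12 (L(H) = -6*2 = -3*4 = -12)
v = -29 (v = 7 + 3*(-12) = 7 - 36 = -29)
(v*(-9))*2 = -29*(-9)*2 = 261*2 = 522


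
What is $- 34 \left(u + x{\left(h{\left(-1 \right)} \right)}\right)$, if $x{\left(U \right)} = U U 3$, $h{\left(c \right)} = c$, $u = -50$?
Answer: $1598$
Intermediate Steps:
$x{\left(U \right)} = 3 U^{2}$ ($x{\left(U \right)} = U^{2} \cdot 3 = 3 U^{2}$)
$- 34 \left(u + x{\left(h{\left(-1 \right)} \right)}\right) = - 34 \left(-50 + 3 \left(-1\right)^{2}\right) = - 34 \left(-50 + 3 \cdot 1\right) = - 34 \left(-50 + 3\right) = \left(-34\right) \left(-47\right) = 1598$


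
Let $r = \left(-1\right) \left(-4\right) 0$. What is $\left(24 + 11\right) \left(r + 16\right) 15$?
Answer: $8400$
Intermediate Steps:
$r = 0$ ($r = 4 \cdot 0 = 0$)
$\left(24 + 11\right) \left(r + 16\right) 15 = \left(24 + 11\right) \left(0 + 16\right) 15 = 35 \cdot 16 \cdot 15 = 560 \cdot 15 = 8400$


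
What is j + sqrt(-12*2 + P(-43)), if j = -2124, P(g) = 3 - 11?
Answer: -2124 + 4*I*sqrt(2) ≈ -2124.0 + 5.6569*I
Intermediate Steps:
P(g) = -8
j + sqrt(-12*2 + P(-43)) = -2124 + sqrt(-12*2 - 8) = -2124 + sqrt(-24 - 8) = -2124 + sqrt(-32) = -2124 + 4*I*sqrt(2)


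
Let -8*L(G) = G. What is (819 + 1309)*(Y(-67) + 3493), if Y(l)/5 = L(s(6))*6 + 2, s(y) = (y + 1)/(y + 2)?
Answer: 14894803/2 ≈ 7.4474e+6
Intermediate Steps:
s(y) = (1 + y)/(2 + y)
L(G) = -G/8
Y(l) = 215/32 (Y(l) = 5*(-(1 + 6)/(8*(2 + 6))*6 + 2) = 5*(-7/(8*8)*6 + 2) = 5*(-7/64*6 + 2) = 5*(-21/32 + 2) = 5*(43/32) = 215/32)
(819 + 1309)*(Y(-67) + 3493) = (819 + 1309)*(215/32 + 3493) = 2128*(111991/32) = 14894803/2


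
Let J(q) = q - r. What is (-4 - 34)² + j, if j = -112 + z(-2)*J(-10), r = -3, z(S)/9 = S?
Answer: 1458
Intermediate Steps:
z(S) = 9*S
J(q) = 3 + q (J(q) = q - 1*(-3) = q + 3 = 3 + q)
j = 14 (j = -112 + (9*(-2))*(3 - 10) = -112 - 18*(-7) = -112 + 126 = 14)
(-4 - 34)² + j = (-4 - 34)² + 14 = (-38)² + 14 = 1444 + 14 = 1458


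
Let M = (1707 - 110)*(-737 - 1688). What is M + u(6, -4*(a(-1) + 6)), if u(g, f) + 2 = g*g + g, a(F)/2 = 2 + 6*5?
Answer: -3872685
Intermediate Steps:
a(F) = 64 (a(F) = 2*(2 + 6*5) = 2*(2 + 30) = 2*32 = 64)
u(g, f) = -2 + g + g² (u(g, f) = -2 + (g*g + g) = -2 + (g² + g) = -2 + (g + g²) = -2 + g + g²)
M = -3872725 (M = 1597*(-2425) = -3872725)
M + u(6, -4*(a(-1) + 6)) = -3872725 + (-2 + 6 + 6²) = -3872725 + (-2 + 6 + 36) = -3872725 + 40 = -3872685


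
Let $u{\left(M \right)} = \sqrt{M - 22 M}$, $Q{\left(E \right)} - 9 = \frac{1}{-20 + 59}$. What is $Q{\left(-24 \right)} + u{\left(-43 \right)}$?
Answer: $\frac{352}{39} + \sqrt{903} \approx 39.076$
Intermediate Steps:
$Q{\left(E \right)} = \frac{352}{39}$ ($Q{\left(E \right)} = 9 + \frac{1}{-20 + 59} = 9 + \frac{1}{39} = \frac{352}{39}$)
$u{\left(M \right)} = \sqrt{21} \sqrt{- M}$ ($u{\left(M \right)} = \sqrt{- 21 M} = \sqrt{21} \sqrt{- M}$)
$Q{\left(-24 \right)} + u{\left(-43 \right)} = \frac{352}{39} + \sqrt{21} \sqrt{\left(-1\right) \left(-43\right)} = \frac{352}{39} + \sqrt{21} \sqrt{43} = \frac{352}{39} + \sqrt{903}$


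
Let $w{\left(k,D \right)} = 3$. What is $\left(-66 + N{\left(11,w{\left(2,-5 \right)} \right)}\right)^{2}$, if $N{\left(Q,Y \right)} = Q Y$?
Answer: $1089$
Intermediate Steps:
$\left(-66 + N{\left(11,w{\left(2,-5 \right)} \right)}\right)^{2} = \left(-66 + 11 \cdot 3\right)^{2} = \left(-66 + 33\right)^{2} = \left(-33\right)^{2} = 1089$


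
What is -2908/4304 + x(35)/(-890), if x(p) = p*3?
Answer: -76001/95764 ≈ -0.79363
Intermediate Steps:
x(p) = 3*p
-2908/4304 + x(35)/(-890) = -2908/4304 + (3*35)/(-890) = -2908*1/4304 + 105*(-1/890) = -727/1076 - 21/178 = -76001/95764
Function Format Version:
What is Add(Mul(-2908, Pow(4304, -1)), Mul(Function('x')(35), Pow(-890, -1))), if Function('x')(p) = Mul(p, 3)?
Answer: Rational(-76001, 95764) ≈ -0.79363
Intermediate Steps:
Function('x')(p) = Mul(3, p)
Add(Mul(-2908, Pow(4304, -1)), Mul(Function('x')(35), Pow(-890, -1))) = Add(Mul(-2908, Pow(4304, -1)), Mul(Mul(3, 35), Pow(-890, -1))) = Add(Mul(-2908, Rational(1, 4304)), Mul(105, Rational(-1, 890))) = Add(Rational(-727, 1076), Rational(-21, 178)) = Rational(-76001, 95764)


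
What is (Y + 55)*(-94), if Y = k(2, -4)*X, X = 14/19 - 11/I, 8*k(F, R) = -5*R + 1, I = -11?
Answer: -425491/76 ≈ -5598.6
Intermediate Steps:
k(F, R) = ⅛ - 5*R/8 (k(F, R) = (-5*R + 1)/8 = (1 - 5*R)/8 = ⅛ - 5*R/8)
X = 33/19 (X = 14/19 - 11/(-11) = 14*(1/19) - 11*(-1/11) = 14/19 + 1 = 33/19 ≈ 1.7368)
Y = 693/152 (Y = (⅛ - 5/8*(-4))*(33/19) = (⅛ + 5/2)*(33/19) = (21/8)*(33/19) = 693/152 ≈ 4.5592)
(Y + 55)*(-94) = (693/152 + 55)*(-94) = (9053/152)*(-94) = -425491/76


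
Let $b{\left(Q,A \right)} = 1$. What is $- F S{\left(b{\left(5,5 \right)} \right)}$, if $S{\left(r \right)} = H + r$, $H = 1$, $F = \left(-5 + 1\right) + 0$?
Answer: $8$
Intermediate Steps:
$F = -4$ ($F = -4 + 0 = -4$)
$S{\left(r \right)} = 1 + r$
$- F S{\left(b{\left(5,5 \right)} \right)} = \left(-1\right) \left(-4\right) \left(1 + 1\right) = 4 \cdot 2 = 8$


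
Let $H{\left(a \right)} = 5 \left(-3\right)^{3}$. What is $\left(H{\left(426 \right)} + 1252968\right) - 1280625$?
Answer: $-27792$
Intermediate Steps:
$H{\left(a \right)} = -135$ ($H{\left(a \right)} = 5 \left(-27\right) = -135$)
$\left(H{\left(426 \right)} + 1252968\right) - 1280625 = \left(-135 + 1252968\right) - 1280625 = 1252833 - 1280625 = -27792$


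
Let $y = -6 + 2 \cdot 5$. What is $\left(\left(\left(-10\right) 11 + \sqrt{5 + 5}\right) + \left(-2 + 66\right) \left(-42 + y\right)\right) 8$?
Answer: $-20336 + 8 \sqrt{10} \approx -20311.0$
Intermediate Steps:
$y = 4$ ($y = -6 + 10 = 4$)
$\left(\left(\left(-10\right) 11 + \sqrt{5 + 5}\right) + \left(-2 + 66\right) \left(-42 + y\right)\right) 8 = \left(\left(\left(-10\right) 11 + \sqrt{5 + 5}\right) + \left(-2 + 66\right) \left(-42 + 4\right)\right) 8 = \left(\left(-110 + \sqrt{10}\right) + 64 \left(-38\right)\right) 8 = \left(\left(-110 + \sqrt{10}\right) - 2432\right) 8 = \left(-2542 + \sqrt{10}\right) 8 = -20336 + 8 \sqrt{10}$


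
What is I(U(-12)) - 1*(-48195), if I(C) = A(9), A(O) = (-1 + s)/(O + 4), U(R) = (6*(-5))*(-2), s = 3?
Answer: 626537/13 ≈ 48195.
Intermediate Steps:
U(R) = 60 (U(R) = -30*(-2) = 60)
A(O) = 2/(4 + O) (A(O) = (-1 + 3)/(O + 4) = 2/(4 + O))
I(C) = 2/13 (I(C) = 2/(4 + 9) = 2/13)
I(U(-12)) - 1*(-48195) = 2/13 - 1*(-48195) = 2/13 + 48195 = 626537/13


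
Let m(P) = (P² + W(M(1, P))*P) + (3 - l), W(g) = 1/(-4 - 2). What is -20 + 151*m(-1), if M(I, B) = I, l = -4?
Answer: 7279/6 ≈ 1213.2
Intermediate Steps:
W(g) = -⅙ (W(g) = 1/(-6) = -⅙)
m(P) = 7 + P² - P/6 (m(P) = (P² - P/6) + (3 - 1*(-4)) = (P² - P/6) + (3 + 4) = (P² - P/6) + 7 = 7 + P² - P/6)
-20 + 151*m(-1) = -20 + 151*(7 + (-1)² - ⅙*(-1)) = -20 + 151*(7 + 1 + ⅙) = -20 + 151*(49/6) = -20 + 7399/6 = 7279/6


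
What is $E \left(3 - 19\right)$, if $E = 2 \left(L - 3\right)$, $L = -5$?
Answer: $256$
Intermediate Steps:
$E = -16$ ($E = 2 \left(-5 - 3\right) = 2 \left(-8\right) = -16$)
$E \left(3 - 19\right) = - 16 \left(3 - 19\right) = \left(-16\right) \left(-16\right) = 256$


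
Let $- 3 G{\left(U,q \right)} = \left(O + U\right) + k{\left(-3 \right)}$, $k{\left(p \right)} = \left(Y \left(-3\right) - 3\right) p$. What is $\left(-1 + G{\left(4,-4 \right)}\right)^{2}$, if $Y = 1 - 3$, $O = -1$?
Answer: $1$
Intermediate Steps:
$Y = -2$ ($Y = 1 - 3 = -2$)
$k{\left(p \right)} = 3 p$ ($k{\left(p \right)} = \left(\left(-2\right) \left(-3\right) - 3\right) p = \left(6 - 3\right) p = 3 p$)
$G{\left(U,q \right)} = \frac{10}{3} - \frac{U}{3}$ ($G{\left(U,q \right)} = - \frac{\left(-1 + U\right) + 3 \left(-3\right)}{3} = - \frac{\left(-1 + U\right) - 9}{3} = - \frac{-10 + U}{3} = \frac{10}{3} - \frac{U}{3}$)
$\left(-1 + G{\left(4,-4 \right)}\right)^{2} = \left(-1 + \left(\frac{10}{3} - \frac{4}{3}\right)\right)^{2} = \left(-1 + 2\right)^{2} = 1^{2} = 1$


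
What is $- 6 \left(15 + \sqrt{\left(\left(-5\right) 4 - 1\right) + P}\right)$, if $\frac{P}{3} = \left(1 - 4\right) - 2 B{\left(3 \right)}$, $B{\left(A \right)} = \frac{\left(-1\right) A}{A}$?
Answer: $-90 - 12 i \sqrt{6} \approx -90.0 - 29.394 i$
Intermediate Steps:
$B{\left(A \right)} = -1$
$P = -3$ ($P = 3 \left(\left(1 - 4\right) - -2\right) = 3 \left(-3 + 2\right) = 3 \left(-1\right) = -3$)
$- 6 \left(15 + \sqrt{\left(\left(-5\right) 4 - 1\right) + P}\right) = - 6 \left(15 + \sqrt{\left(\left(-5\right) 4 - 1\right) - 3}\right) = - 6 \left(15 + \sqrt{\left(-20 - 1\right) - 3}\right) = - 6 \left(15 + \sqrt{-21 - 3}\right) = - 6 \left(15 + \sqrt{-24}\right) = - 6 \left(15 + 2 i \sqrt{6}\right) = -90 - 12 i \sqrt{6}$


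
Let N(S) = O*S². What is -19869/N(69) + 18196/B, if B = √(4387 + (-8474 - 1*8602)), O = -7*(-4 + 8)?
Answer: 6623/44436 - 18196*I*√12689/12689 ≈ 0.14905 - 161.53*I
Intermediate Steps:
O = -28 (O = -7*4 = -28)
B = I*√12689 (B = √(4387 + (-8474 - 8602)) = √(4387 - 17076) = √(-12689) = I*√12689 ≈ 112.65*I)
N(S) = -28*S²
-19869/N(69) + 18196/B = -19869/((-28*69²)) + 18196/((I*√12689)) = -19869/((-28*4761)) + 18196*(-I*√12689/12689) = -19869/(-133308) - 18196*I*√12689/12689 = -19869*(-1/133308) - 18196*I*√12689/12689 = 6623/44436 - 18196*I*√12689/12689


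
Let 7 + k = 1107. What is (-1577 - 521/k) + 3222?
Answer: 1808979/1100 ≈ 1644.5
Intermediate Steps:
k = 1100 (k = -7 + 1107 = 1100)
(-1577 - 521/k) + 3222 = (-1577 - 521/1100) + 3222 = -1735221/1100 + 3222 = 1808979/1100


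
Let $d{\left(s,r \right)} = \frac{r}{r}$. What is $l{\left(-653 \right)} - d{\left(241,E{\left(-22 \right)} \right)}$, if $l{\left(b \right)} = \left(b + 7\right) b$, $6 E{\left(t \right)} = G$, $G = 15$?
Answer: $421837$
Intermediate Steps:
$E{\left(t \right)} = \frac{5}{2}$ ($E{\left(t \right)} = \frac{1}{6} \cdot 15 = \frac{5}{2}$)
$d{\left(s,r \right)} = 1$
$l{\left(b \right)} = b \left(7 + b\right)$ ($l{\left(b \right)} = \left(7 + b\right) b = b \left(7 + b\right)$)
$l{\left(-653 \right)} - d{\left(241,E{\left(-22 \right)} \right)} = - 653 \left(7 - 653\right) - 1 = \left(-653\right) \left(-646\right) - 1 = 421838 - 1 = 421837$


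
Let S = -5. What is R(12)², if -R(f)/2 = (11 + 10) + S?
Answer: 1024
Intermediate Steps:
R(f) = -32 (R(f) = -2*((11 + 10) - 5) = -2*(21 - 5) = -2*16 = -32)
R(12)² = (-32)² = 1024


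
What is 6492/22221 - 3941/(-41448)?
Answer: 39628153/102335112 ≈ 0.38724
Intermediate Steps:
6492/22221 - 3941/(-41448) = 6492*(1/22221) - 3941*(-1/41448) = 2164/7407 + 3941/41448 = 39628153/102335112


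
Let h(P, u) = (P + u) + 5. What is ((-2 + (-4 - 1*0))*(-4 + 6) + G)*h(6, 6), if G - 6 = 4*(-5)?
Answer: -442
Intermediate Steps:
G = -14 (G = 6 + 4*(-5) = 6 - 20 = -14)
h(P, u) = 5 + P + u
((-2 + (-4 - 1*0))*(-4 + 6) + G)*h(6, 6) = ((-2 + (-4 - 1*0))*(-4 + 6) - 14)*(5 + 6 + 6) = ((-2 + (-4 + 0))*2 - 14)*17 = ((-2 - 4)*2 - 14)*17 = (-6*2 - 14)*17 = (-12 - 14)*17 = -26*17 = -442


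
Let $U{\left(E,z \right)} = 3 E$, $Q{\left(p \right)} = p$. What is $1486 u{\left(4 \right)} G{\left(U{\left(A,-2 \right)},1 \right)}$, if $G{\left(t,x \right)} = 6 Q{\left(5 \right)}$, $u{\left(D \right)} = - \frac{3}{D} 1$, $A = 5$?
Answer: $-33435$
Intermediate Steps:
$u{\left(D \right)} = - \frac{3}{D}$
$G{\left(t,x \right)} = 30$ ($G{\left(t,x \right)} = 6 \cdot 5 = 30$)
$1486 u{\left(4 \right)} G{\left(U{\left(A,-2 \right)},1 \right)} = 1486 - \frac{3}{4} \cdot 30 = 1486 \left(-3\right) \frac{1}{4} \cdot 30 = 1486 \left(\left(- \frac{3}{4}\right) 30\right) = 1486 \left(- \frac{45}{2}\right) = -33435$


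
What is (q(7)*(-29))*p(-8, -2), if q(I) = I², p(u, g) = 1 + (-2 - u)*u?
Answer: 66787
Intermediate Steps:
p(u, g) = 1 + u*(-2 - u)
(q(7)*(-29))*p(-8, -2) = (7²*(-29))*(1 - 1*(-8)² - 2*(-8)) = (49*(-29))*(1 - 1*64 + 16) = -1421*(1 - 64 + 16) = -1421*(-47) = 66787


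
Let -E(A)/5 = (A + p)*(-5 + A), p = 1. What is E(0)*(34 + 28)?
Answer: 1550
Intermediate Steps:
E(A) = -5*(1 + A)*(-5 + A) (E(A) = -5*(A + 1)*(-5 + A) = -5*(1 + A)*(-5 + A))
E(0)*(34 + 28) = (25 - 5*0**2 + 20*0)*(34 + 28) = (25 - 5*0 + 0)*62 = (25 + 0 + 0)*62 = 25*62 = 1550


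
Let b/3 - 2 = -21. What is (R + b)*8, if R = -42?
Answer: -792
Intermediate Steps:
b = -57 (b = 6 + 3*(-21) = 6 - 63 = -57)
(R + b)*8 = (-42 - 57)*8 = -99*8 = -792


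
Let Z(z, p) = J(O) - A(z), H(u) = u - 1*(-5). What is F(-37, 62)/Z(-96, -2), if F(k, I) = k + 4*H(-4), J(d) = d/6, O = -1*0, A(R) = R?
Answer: -11/32 ≈ -0.34375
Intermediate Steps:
H(u) = 5 + u (H(u) = u + 5 = 5 + u)
O = 0
J(d) = d/6 (J(d) = d*(⅙) = d/6)
F(k, I) = 4 + k (F(k, I) = k + 4*(5 - 4) = k + 4*1 = k + 4 = 4 + k)
Z(z, p) = -z (Z(z, p) = (⅙)*0 - z = 0 - z = -z)
F(-37, 62)/Z(-96, -2) = (4 - 37)/((-1*(-96))) = -33/96 = -33*1/96 = -11/32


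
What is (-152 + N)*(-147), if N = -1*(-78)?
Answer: 10878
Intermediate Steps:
N = 78
(-152 + N)*(-147) = (-152 + 78)*(-147) = -74*(-147) = 10878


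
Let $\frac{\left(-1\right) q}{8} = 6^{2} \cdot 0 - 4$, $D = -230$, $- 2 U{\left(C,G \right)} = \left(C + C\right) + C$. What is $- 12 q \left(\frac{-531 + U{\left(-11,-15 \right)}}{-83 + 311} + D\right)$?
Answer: $\frac{1694544}{19} \approx 89187.0$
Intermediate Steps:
$U{\left(C,G \right)} = - \frac{3 C}{2}$ ($U{\left(C,G \right)} = - \frac{\left(C + C\right) + C}{2} = - \frac{2 C + C}{2} = - \frac{3 C}{2}$)
$q = 32$ ($q = - 8 \left(6^{2} \cdot 0 - 4\right) = - 8 \left(36 \cdot 0 - 4\right) = - 8 \left(0 - 4\right) = \left(-8\right) \left(-4\right) = 32$)
$- 12 q \left(\frac{-531 + U{\left(-11,-15 \right)}}{-83 + 311} + D\right) = \left(-12\right) 32 \left(\frac{-531 - - \frac{33}{2}}{-83 + 311} - 230\right) = - 384 \left(\frac{-531 + \frac{33}{2}}{228} - 230\right) = - 384 \left(\left(- \frac{1029}{2}\right) \frac{1}{228} - 230\right) = - 384 \left(- \frac{343}{152} - 230\right) = \left(-384\right) \left(- \frac{35303}{152}\right) = \frac{1694544}{19}$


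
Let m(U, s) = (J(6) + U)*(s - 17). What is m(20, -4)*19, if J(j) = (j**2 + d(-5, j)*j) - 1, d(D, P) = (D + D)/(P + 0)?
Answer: -17955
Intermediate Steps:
d(D, P) = 2*D/P (d(D, P) = (2*D)/P = 2*D/P)
J(j) = -11 + j**2 (J(j) = (j**2 + (2*(-5)/j)*j) - 1 = (j**2 + (-10/j)*j) - 1 = (j**2 - 10) - 1 = (-10 + j**2) - 1 = -11 + j**2)
m(U, s) = (-17 + s)*(25 + U) (m(U, s) = ((-11 + 6**2) + U)*(s - 17) = ((-11 + 36) + U)*(-17 + s) = (25 + U)*(-17 + s) = (-17 + s)*(25 + U))
m(20, -4)*19 = (-425 - 17*20 + 25*(-4) + 20*(-4))*19 = (-425 - 340 - 100 - 80)*19 = -945*19 = -17955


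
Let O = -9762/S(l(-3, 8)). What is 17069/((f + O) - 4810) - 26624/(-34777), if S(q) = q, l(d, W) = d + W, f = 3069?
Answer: -2476377657/642226859 ≈ -3.8559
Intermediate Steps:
l(d, W) = W + d
O = -9762/5 (O = -9762/(8 - 3) = -9762/5 ≈ -1952.4)
17069/((f + O) - 4810) - 26624/(-34777) = 17069/((3069 - 9762/5) - 4810) - 26624/(-34777) = 17069/(5583/5 - 4810) - 26624*(-1/34777) = 17069/(-18467/5) + 26624/34777 = 17069*(-5/18467) + 26624/34777 = -85345/18467 + 26624/34777 = -2476377657/642226859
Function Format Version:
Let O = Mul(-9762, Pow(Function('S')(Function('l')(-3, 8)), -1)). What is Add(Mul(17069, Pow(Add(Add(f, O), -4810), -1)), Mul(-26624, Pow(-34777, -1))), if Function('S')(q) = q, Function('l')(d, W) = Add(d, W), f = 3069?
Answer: Rational(-2476377657, 642226859) ≈ -3.8559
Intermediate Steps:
Function('l')(d, W) = Add(W, d)
O = Rational(-9762, 5) (O = Mul(-9762, Pow(Add(8, -3), -1)) = Mul(-9762, Pow(5, -1)) = Mul(-9762, Rational(1, 5)) = Rational(-9762, 5) ≈ -1952.4)
Add(Mul(17069, Pow(Add(Add(f, O), -4810), -1)), Mul(-26624, Pow(-34777, -1))) = Add(Mul(17069, Pow(Add(Add(3069, Rational(-9762, 5)), -4810), -1)), Mul(-26624, Pow(-34777, -1))) = Add(Mul(17069, Pow(Add(Rational(5583, 5), -4810), -1)), Mul(-26624, Rational(-1, 34777))) = Add(Mul(17069, Pow(Rational(-18467, 5), -1)), Rational(26624, 34777)) = Add(Mul(17069, Rational(-5, 18467)), Rational(26624, 34777)) = Add(Rational(-85345, 18467), Rational(26624, 34777)) = Rational(-2476377657, 642226859)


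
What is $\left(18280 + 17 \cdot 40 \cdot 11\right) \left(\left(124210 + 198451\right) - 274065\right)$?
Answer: $1251832960$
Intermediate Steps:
$\left(18280 + 17 \cdot 40 \cdot 11\right) \left(\left(124210 + 198451\right) - 274065\right) = \left(18280 + 680 \cdot 11\right) \left(322661 - 274065\right) = \left(18280 + 7480\right) 48596 = 25760 \cdot 48596 = 1251832960$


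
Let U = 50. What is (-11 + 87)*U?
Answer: 3800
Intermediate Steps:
(-11 + 87)*U = (-11 + 87)*50 = 76*50 = 3800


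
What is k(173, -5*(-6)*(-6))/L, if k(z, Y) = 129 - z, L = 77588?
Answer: -11/19397 ≈ -0.00056710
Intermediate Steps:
k(173, -5*(-6)*(-6))/L = (129 - 1*173)/77588 = (129 - 173)*(1/77588) = -44*1/77588 = -11/19397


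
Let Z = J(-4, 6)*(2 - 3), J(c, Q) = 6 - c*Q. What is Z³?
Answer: -27000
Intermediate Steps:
J(c, Q) = 6 - Q*c
Z = -30 (Z = (6 - 1*6*(-4))*(2 - 3) = (6 + 24)*(-1) = 30*(-1) = -30)
Z³ = (-30)³ = -27000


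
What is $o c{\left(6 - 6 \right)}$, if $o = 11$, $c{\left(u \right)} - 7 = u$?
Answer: $77$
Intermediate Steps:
$c{\left(u \right)} = 7 + u$
$o c{\left(6 - 6 \right)} = 11 \left(7 + \left(6 - 6\right)\right) = 11 \left(7 + 0\right) = 11 \cdot 7 = 77$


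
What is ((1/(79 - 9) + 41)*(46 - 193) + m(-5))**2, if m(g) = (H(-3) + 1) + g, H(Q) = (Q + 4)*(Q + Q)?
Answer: 3647072881/100 ≈ 3.6471e+7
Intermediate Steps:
H(Q) = 2*Q*(4 + Q) (H(Q) = (4 + Q)*(2*Q) = 2*Q*(4 + Q))
m(g) = -5 + g (m(g) = (2*(-3)*(4 - 3) + 1) + g = (2*(-3)*1 + 1) + g = (-6 + 1) + g = -5 + g)
((1/(79 - 9) + 41)*(46 - 193) + m(-5))**2 = ((1/(79 - 9) + 41)*(46 - 193) + (-5 - 5))**2 = ((1/70 + 41)*(-147) - 10)**2 = ((2871/70)*(-147) - 10)**2 = (-60291/10 - 10)**2 = (-60391/10)**2 = 3647072881/100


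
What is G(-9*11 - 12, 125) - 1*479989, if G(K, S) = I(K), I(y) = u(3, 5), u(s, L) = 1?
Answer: -479988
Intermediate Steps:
I(y) = 1
G(K, S) = 1
G(-9*11 - 12, 125) - 1*479989 = 1 - 1*479989 = 1 - 479989 = -479988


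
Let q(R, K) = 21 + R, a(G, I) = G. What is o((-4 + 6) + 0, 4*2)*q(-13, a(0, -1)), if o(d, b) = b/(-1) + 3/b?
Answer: -61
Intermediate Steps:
o(d, b) = -b + 3/b (o(d, b) = b*(-1) + 3/b = -b + 3/b)
o((-4 + 6) + 0, 4*2)*q(-13, a(0, -1)) = (-4*2 + 3/((4*2)))*(21 - 13) = (-1*8 + 3/8)*8 = (-8 + 3*(⅛))*8 = (-8 + 3/8)*8 = -61/8*8 = -61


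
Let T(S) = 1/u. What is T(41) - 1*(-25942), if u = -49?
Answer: 1271157/49 ≈ 25942.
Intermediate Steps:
T(S) = -1/49 (T(S) = 1/(-49) = -1/49)
T(41) - 1*(-25942) = -1/49 - 1*(-25942) = -1/49 + 25942 = 1271157/49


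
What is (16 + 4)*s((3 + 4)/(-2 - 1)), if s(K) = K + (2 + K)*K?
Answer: -280/9 ≈ -31.111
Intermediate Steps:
s(K) = K + K*(2 + K)
(16 + 4)*s((3 + 4)/(-2 - 1)) = (16 + 4)*(((3 + 4)/(-2 - 1))*(3 + (3 + 4)/(-2 - 1))) = 20*((7/(-3))*(3 + 7/(-3))) = 20*((7*(-⅓))*(3 + 7*(-⅓))) = 20*(-7*(3 - 7/3)/3) = 20*(-7/3*⅔) = 20*(-14/9) = -280/9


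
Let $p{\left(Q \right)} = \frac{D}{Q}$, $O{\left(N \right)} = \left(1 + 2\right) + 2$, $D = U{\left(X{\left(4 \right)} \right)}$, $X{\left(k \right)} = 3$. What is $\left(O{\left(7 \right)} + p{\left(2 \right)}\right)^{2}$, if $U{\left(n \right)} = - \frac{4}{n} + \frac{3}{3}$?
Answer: $\frac{841}{36} \approx 23.361$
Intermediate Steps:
$U{\left(n \right)} = 1 - \frac{4}{n}$ ($U{\left(n \right)} = - \frac{4}{n} + 3 \cdot \frac{1}{3} = - \frac{4}{n} + 1 = 1 - \frac{4}{n}$)
$D = - \frac{1}{3}$ ($D = \frac{-4 + 3}{3} = \frac{1}{3} \left(-1\right) = - \frac{1}{3} \approx -0.33333$)
$O{\left(N \right)} = 5$ ($O{\left(N \right)} = 3 + 2 = 5$)
$p{\left(Q \right)} = - \frac{1}{3 Q}$
$\left(O{\left(7 \right)} + p{\left(2 \right)}\right)^{2} = \left(5 - \frac{1}{3 \cdot 2}\right)^{2} = \left(5 - \frac{1}{6}\right)^{2} = \left(\frac{29}{6}\right)^{2} = \frac{841}{36}$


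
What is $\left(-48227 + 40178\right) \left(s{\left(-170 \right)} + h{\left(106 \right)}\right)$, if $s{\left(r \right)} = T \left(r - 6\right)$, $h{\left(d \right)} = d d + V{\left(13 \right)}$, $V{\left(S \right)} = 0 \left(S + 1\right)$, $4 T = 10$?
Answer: $-86897004$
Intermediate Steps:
$T = \frac{5}{2}$ ($T = \frac{1}{4} \cdot 10 = \frac{5}{2} \approx 2.5$)
$V{\left(S \right)} = 0$ ($V{\left(S \right)} = 0 \left(1 + S\right) = 0$)
$h{\left(d \right)} = d^{2}$ ($h{\left(d \right)} = d d + 0 = d^{2} + 0 = d^{2}$)
$s{\left(r \right)} = -15 + \frac{5 r}{2}$ ($s{\left(r \right)} = \frac{5 \left(r - 6\right)}{2} = \frac{5 \left(-6 + r\right)}{2} = -15 + \frac{5 r}{2}$)
$\left(-48227 + 40178\right) \left(s{\left(-170 \right)} + h{\left(106 \right)}\right) = \left(-48227 + 40178\right) \left(\left(-15 + \frac{5}{2} \left(-170\right)\right) + 106^{2}\right) = - 8049 \left(\left(-15 - 425\right) + 11236\right) = - 8049 \left(-440 + 11236\right) = \left(-8049\right) 10796 = -86897004$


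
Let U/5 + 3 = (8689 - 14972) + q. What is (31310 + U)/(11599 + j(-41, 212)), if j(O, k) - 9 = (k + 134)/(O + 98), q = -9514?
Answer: -1359165/331001 ≈ -4.1062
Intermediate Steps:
j(O, k) = 9 + (134 + k)/(98 + O) (j(O, k) = 9 + (k + 134)/(O + 98) = 9 + (134 + k)/(98 + O))
U = -79000 (U = -15 + 5*((8689 - 14972) - 9514) = -15 + 5*(-6283 - 9514) = -15 + 5*(-15797) = -15 - 78985 = -79000)
(31310 + U)/(11599 + j(-41, 212)) = (31310 - 79000)/(11599 + (1016 + 212 + 9*(-41))/(98 - 41)) = -47690/(11599 + (1016 + 212 - 369)/57) = -47690/(11599 + (1/57)*859) = -47690/(11599 + 859/57) = -47690/662002/57 = -47690*57/662002 = -1359165/331001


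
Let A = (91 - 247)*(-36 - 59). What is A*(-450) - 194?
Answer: -6669194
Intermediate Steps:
A = 14820 (A = -156*(-95) = 14820)
A*(-450) - 194 = 14820*(-450) - 194 = -6669000 - 194 = -6669194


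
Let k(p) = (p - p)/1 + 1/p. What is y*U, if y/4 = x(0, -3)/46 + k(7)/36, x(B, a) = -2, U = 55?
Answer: -12595/1449 ≈ -8.6922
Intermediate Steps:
k(p) = 1/p (k(p) = 0*1 + 1/p = 0 + 1/p = 1/p)
y = -229/1449 (y = 4*(-2/46 + 1/(7*36)) = 4*(-2*1/46 + (⅐)*(1/36)) = 4*(-1/23 + 1/252) = 4*(-229/5796) = -229/1449 ≈ -0.15804)
y*U = -229/1449*55 = -12595/1449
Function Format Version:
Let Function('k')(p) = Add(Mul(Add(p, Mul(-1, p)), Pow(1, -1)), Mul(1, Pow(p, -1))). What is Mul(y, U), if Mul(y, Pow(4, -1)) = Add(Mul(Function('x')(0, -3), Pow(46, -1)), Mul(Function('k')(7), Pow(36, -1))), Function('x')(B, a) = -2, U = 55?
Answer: Rational(-12595, 1449) ≈ -8.6922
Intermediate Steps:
Function('k')(p) = Pow(p, -1) (Function('k')(p) = Add(Mul(0, 1), Pow(p, -1)) = Add(0, Pow(p, -1)) = Pow(p, -1))
y = Rational(-229, 1449) (y = Mul(4, Add(Mul(-2, Pow(46, -1)), Mul(Pow(7, -1), Pow(36, -1)))) = Mul(4, Add(Mul(-2, Rational(1, 46)), Mul(Rational(1, 7), Rational(1, 36)))) = Mul(4, Add(Rational(-1, 23), Rational(1, 252))) = Mul(4, Rational(-229, 5796)) = Rational(-229, 1449) ≈ -0.15804)
Mul(y, U) = Mul(Rational(-229, 1449), 55) = Rational(-12595, 1449)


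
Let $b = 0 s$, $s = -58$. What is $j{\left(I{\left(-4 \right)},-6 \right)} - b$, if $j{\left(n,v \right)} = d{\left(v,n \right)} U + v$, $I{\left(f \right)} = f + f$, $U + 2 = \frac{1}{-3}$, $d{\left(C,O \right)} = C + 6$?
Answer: $-6$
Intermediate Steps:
$d{\left(C,O \right)} = 6 + C$
$U = - \frac{7}{3}$ ($U = -2 + \frac{1}{-3} = -2 - \frac{1}{3} = - \frac{7}{3} \approx -2.3333$)
$I{\left(f \right)} = 2 f$
$b = 0$ ($b = 0 \left(-58\right) = 0$)
$j{\left(n,v \right)} = -14 - \frac{4 v}{3}$ ($j{\left(n,v \right)} = \left(6 + v\right) \left(- \frac{7}{3}\right) + v = \left(-14 - \frac{7 v}{3}\right) + v = -14 - \frac{4 v}{3}$)
$j{\left(I{\left(-4 \right)},-6 \right)} - b = \left(-14 - -8\right) - 0 = \left(-14 + 8\right) + 0 = -6 + 0 = -6$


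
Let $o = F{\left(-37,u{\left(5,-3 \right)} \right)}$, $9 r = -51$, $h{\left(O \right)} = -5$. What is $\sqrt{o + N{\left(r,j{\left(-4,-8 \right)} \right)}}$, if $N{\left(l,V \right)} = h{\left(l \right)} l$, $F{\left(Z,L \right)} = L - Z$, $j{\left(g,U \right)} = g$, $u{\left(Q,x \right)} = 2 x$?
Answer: $\frac{\sqrt{534}}{3} \approx 7.7028$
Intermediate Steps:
$r = - \frac{17}{3}$ ($r = \frac{1}{9} \left(-51\right) = - \frac{17}{3} \approx -5.6667$)
$N{\left(l,V \right)} = - 5 l$
$o = 31$ ($o = 2 \left(-3\right) - -37 = -6 + 37 = 31$)
$\sqrt{o + N{\left(r,j{\left(-4,-8 \right)} \right)}} = \sqrt{31 - - \frac{85}{3}} = \sqrt{31 + \frac{85}{3}} = \sqrt{\frac{178}{3}} = \frac{\sqrt{534}}{3}$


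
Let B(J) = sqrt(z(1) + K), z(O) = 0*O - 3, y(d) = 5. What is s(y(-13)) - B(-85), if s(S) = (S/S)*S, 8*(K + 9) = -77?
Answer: 5 - I*sqrt(346)/4 ≈ 5.0 - 4.6503*I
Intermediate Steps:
K = -149/8 (K = -9 + (1/8)*(-77) = -9 - 77/8 = -149/8 ≈ -18.625)
z(O) = -3 (z(O) = 0 - 3 = -3)
B(J) = I*sqrt(346)/4 (B(J) = sqrt(-3 - 149/8) = sqrt(-173/8) = I*sqrt(346)/4)
s(S) = S (s(S) = 1*S = S)
s(y(-13)) - B(-85) = 5 - I*sqrt(346)/4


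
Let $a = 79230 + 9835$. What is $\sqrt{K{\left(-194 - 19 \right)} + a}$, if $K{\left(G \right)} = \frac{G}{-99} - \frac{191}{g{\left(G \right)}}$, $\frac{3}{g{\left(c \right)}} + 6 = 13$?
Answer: $\frac{\sqrt{96508797}}{33} \approx 297.69$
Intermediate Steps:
$g{\left(c \right)} = \frac{3}{7}$ ($g{\left(c \right)} = \frac{3}{-6 + 13} = \frac{3}{7}$)
$K{\left(G \right)} = - \frac{1337}{3} - \frac{G}{99}$ ($K{\left(G \right)} = \frac{G}{-99} - \frac{191}{\frac{3}{7}} = G \left(- \frac{1}{99}\right) - \frac{1337}{3} = - \frac{G}{99} - \frac{1337}{3} = - \frac{1337}{3} - \frac{G}{99}$)
$a = 89065$
$\sqrt{K{\left(-194 - 19 \right)} + a} = \sqrt{\left(- \frac{1337}{3} - \frac{-194 - 19}{99}\right) + 89065} = \sqrt{\left(- \frac{1337}{3} - - \frac{71}{33}\right) + 89065} = \sqrt{\left(- \frac{1337}{3} + \frac{71}{33}\right) + 89065} = \sqrt{- \frac{14636}{33} + 89065} = \sqrt{\frac{2924509}{33}} = \frac{\sqrt{96508797}}{33}$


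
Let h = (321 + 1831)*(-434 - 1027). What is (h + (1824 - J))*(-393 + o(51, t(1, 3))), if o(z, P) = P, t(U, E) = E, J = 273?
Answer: 1225583190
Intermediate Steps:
h = -3144072 (h = 2152*(-1461) = -3144072)
(h + (1824 - J))*(-393 + o(51, t(1, 3))) = (-3144072 + (1824 - 1*273))*(-393 + 3) = (-3144072 + (1824 - 273))*(-390) = (-3144072 + 1551)*(-390) = -3142521*(-390) = 1225583190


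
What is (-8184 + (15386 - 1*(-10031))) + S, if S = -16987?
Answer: 246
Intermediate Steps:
(-8184 + (15386 - 1*(-10031))) + S = (-8184 + (15386 - 1*(-10031))) - 16987 = (-8184 + (15386 + 10031)) - 16987 = (-8184 + 25417) - 16987 = 17233 - 16987 = 246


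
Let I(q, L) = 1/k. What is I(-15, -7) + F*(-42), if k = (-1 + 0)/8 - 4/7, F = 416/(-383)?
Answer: 659960/14937 ≈ 44.183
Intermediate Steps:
F = -416/383 (F = 416*(-1/383) = -416/383 ≈ -1.0862)
k = -39/56 (k = -1*⅛ - 4*⅐ = -⅛ - 4/7 = -39/56 ≈ -0.69643)
I(q, L) = -56/39 (I(q, L) = 1/(-39/56) = -56/39)
I(-15, -7) + F*(-42) = -56/39 - 416/383*(-42) = -56/39 + 17472/383 = 659960/14937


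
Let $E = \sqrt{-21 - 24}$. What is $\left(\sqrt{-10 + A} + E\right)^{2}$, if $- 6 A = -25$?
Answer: $- \frac{305}{6} - 5 \sqrt{42} \approx -83.237$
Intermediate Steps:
$A = \frac{25}{6}$ ($A = \left(- \frac{1}{6}\right) \left(-25\right) = \frac{25}{6} \approx 4.1667$)
$E = 3 i \sqrt{5}$ ($E = \sqrt{-45} = 3 i \sqrt{5} \approx 6.7082 i$)
$\left(\sqrt{-10 + A} + E\right)^{2} = \left(\sqrt{-10 + \frac{25}{6}} + 3 i \sqrt{5}\right)^{2} = \left(\sqrt{- \frac{35}{6}} + 3 i \sqrt{5}\right)^{2} = \left(\frac{i \sqrt{210}}{6} + 3 i \sqrt{5}\right)^{2} = \left(3 i \sqrt{5} + \frac{i \sqrt{210}}{6}\right)^{2}$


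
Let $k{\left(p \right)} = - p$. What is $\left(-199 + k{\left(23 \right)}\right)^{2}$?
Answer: $49284$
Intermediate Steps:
$\left(-199 + k{\left(23 \right)}\right)^{2} = \left(-199 - 23\right)^{2} = \left(-222\right)^{2} = 49284$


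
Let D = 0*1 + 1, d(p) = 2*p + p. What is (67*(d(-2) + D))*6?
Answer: -2010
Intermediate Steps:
d(p) = 3*p
D = 1 (D = 0 + 1 = 1)
(67*(d(-2) + D))*6 = (67*(3*(-2) + 1))*6 = (67*(-6 + 1))*6 = (67*(-5))*6 = -335*6 = -2010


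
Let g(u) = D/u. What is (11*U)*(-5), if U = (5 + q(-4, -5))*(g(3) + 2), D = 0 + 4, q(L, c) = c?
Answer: 0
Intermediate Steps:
D = 4
g(u) = 4/u
U = 0 (U = (5 - 5)*(4/3 + 2) = 0*(4*(1/3) + 2) = 0*(4/3 + 2) = 0*(10/3) = 0)
(11*U)*(-5) = (11*0)*(-5) = 0*(-5) = 0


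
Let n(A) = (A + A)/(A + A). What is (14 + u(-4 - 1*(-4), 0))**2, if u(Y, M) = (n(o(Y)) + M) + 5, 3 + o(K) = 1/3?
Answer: 400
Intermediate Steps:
o(K) = -8/3 (o(K) = -3 + 1/3 = -8/3)
n(A) = 1 (n(A) = (2*A)/((2*A)) = (2*A)*(1/(2*A)) = 1)
u(Y, M) = 6 + M (u(Y, M) = (1 + M) + 5 = 6 + M)
(14 + u(-4 - 1*(-4), 0))**2 = (14 + (6 + 0))**2 = (14 + 6)**2 = 20**2 = 400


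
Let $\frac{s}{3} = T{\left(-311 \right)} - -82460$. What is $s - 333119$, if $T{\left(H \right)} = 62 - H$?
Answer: $-84620$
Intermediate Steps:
$s = 248499$ ($s = 3 \left(\left(62 - -311\right) - -82460\right) = 3 \left(\left(62 + 311\right) + 82460\right) = 3 \left(373 + 82460\right) = 3 \cdot 82833 = 248499$)
$s - 333119 = 248499 - 333119 = -84620$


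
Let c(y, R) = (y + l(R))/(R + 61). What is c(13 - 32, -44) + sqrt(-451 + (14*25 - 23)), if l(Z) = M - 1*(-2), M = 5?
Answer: -12/17 + 2*I*sqrt(31) ≈ -0.70588 + 11.136*I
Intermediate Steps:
l(Z) = 7 (l(Z) = 5 - 1*(-2) = 5 + 2 = 7)
c(y, R) = (7 + y)/(61 + R) (c(y, R) = (y + 7)/(R + 61) = (7 + y)/(61 + R))
c(13 - 32, -44) + sqrt(-451 + (14*25 - 23)) = (7 + (13 - 32))/(61 - 44) + sqrt(-451 + (14*25 - 23)) = (7 - 19)/17 + sqrt(-451 + (350 - 23)) = (1/17)*(-12) + sqrt(-451 + 327) = -12/17 + sqrt(-124) = -12/17 + 2*I*sqrt(31)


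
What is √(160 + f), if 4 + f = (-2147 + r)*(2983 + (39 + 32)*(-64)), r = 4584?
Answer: I*√3804001 ≈ 1950.4*I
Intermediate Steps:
f = -3804161 (f = -4 + (-2147 + 4584)*(2983 + (39 + 32)*(-64)) = -4 + 2437*(2983 + 71*(-64)) = -4 + 2437*(2983 - 4544) = -4 + 2437*(-1561) = -4 - 3804157 = -3804161)
√(160 + f) = √(160 - 3804161) = √(-3804001) = I*√3804001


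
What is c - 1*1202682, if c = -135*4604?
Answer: -1824222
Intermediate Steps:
c = -621540
c - 1*1202682 = -621540 - 1*1202682 = -621540 - 1202682 = -1824222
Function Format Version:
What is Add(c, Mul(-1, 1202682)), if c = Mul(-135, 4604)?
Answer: -1824222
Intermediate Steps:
c = -621540
Add(c, Mul(-1, 1202682)) = Add(-621540, Mul(-1, 1202682)) = Add(-621540, -1202682) = -1824222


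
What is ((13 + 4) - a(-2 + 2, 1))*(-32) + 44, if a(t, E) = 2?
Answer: -436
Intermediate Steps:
((13 + 4) - a(-2 + 2, 1))*(-32) + 44 = ((13 + 4) - 1*2)*(-32) + 44 = (17 - 2)*(-32) + 44 = 15*(-32) + 44 = -480 + 44 = -436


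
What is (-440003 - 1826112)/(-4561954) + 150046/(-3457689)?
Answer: 7151017958351/15773818164306 ≈ 0.45335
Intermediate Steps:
(-440003 - 1826112)/(-4561954) + 150046/(-3457689) = -2266115*(-1/4561954) + 150046*(-1/3457689) = 2266115/4561954 - 150046/3457689 = 7151017958351/15773818164306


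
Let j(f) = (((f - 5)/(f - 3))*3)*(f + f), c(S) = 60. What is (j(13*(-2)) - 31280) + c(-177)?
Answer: -910216/29 ≈ -31387.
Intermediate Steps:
j(f) = 6*f*(-5 + f)/(-3 + f) (j(f) = (((-5 + f)/(-3 + f))*3)*(2*f) = (3*(-5 + f)/(-3 + f))*(2*f) = 6*f*(-5 + f)/(-3 + f))
(j(13*(-2)) - 31280) + c(-177) = (6*(13*(-2))*(-5 + 13*(-2))/(-3 + 13*(-2)) - 31280) + 60 = (6*(-26)*(-5 - 26)/(-3 - 26) - 31280) + 60 = (6*(-26)*(-31)/(-29) - 31280) + 60 = (6*(-26)*(-1/29)*(-31) - 31280) + 60 = (-4836/29 - 31280) + 60 = -911956/29 + 60 = -910216/29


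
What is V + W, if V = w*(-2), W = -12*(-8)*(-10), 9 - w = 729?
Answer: 480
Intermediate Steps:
w = -720 (w = 9 - 1*729 = 9 - 729 = -720)
W = -960 (W = 96*(-10) = -960)
V = 1440 (V = -720*(-2) = 1440)
V + W = 1440 - 960 = 480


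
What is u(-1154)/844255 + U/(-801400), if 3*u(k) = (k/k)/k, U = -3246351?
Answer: 948846979505291/234234058313400 ≈ 4.0508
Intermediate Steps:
u(k) = 1/(3*k) (u(k) = ((k/k)/k)/3 = (1/k)/3 = 1/(3*k))
u(-1154)/844255 + U/(-801400) = ((⅓)/(-1154))/844255 - 3246351/(-801400) = ((⅓)*(-1/1154))*(1/844255) - 3246351*(-1/801400) = -1/3462*1/844255 + 3246351/801400 = -1/2922810810 + 3246351/801400 = 948846979505291/234234058313400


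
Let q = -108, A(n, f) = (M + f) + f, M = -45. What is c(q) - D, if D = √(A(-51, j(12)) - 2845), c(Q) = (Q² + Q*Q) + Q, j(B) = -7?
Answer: 23220 - 22*I*√6 ≈ 23220.0 - 53.889*I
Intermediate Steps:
A(n, f) = -45 + 2*f (A(n, f) = (-45 + f) + f = -45 + 2*f)
c(Q) = Q + 2*Q² (c(Q) = (Q² + Q²) + Q = 2*Q² + Q = Q + 2*Q²)
D = 22*I*√6 (D = √((-45 + 2*(-7)) - 2845) = √((-45 - 14) - 2845) = √(-59 - 2845) = √(-2904) = 22*I*√6 ≈ 53.889*I)
c(q) - D = -108*(1 + 2*(-108)) - 22*I*√6 = -108*(1 - 216) - 22*I*√6 = -108*(-215) - 22*I*√6 = 23220 - 22*I*√6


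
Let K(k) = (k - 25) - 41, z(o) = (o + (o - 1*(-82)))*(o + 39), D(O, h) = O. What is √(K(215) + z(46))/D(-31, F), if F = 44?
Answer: -√14939/31 ≈ -3.9427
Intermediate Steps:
z(o) = (39 + o)*(82 + 2*o) (z(o) = (o + (o + 82))*(39 + o) = (o + (82 + o))*(39 + o) = (82 + 2*o)*(39 + o) = (39 + o)*(82 + 2*o))
K(k) = -66 + k (K(k) = (-25 + k) - 41 = -66 + k)
√(K(215) + z(46))/D(-31, F) = √((-66 + 215) + (3198 + 2*46² + 160*46))/(-31) = √(149 + (3198 + 2*2116 + 7360))*(-1/31) = √(149 + (3198 + 4232 + 7360))*(-1/31) = √(149 + 14790)*(-1/31) = √14939*(-1/31) = -√14939/31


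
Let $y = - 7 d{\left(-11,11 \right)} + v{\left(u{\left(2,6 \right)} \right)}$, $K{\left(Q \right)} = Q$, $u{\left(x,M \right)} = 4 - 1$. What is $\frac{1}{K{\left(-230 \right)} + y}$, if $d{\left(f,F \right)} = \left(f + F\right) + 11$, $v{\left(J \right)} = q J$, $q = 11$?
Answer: $- \frac{1}{274} \approx -0.0036496$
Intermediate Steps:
$u{\left(x,M \right)} = 3$ ($u{\left(x,M \right)} = 4 - 1 = 3$)
$v{\left(J \right)} = 11 J$
$d{\left(f,F \right)} = 11 + F + f$ ($d{\left(f,F \right)} = \left(F + f\right) + 11 = 11 + F + f$)
$y = -44$ ($y = - 7 \left(11 + 11 - 11\right) + 11 \cdot 3 = \left(-7\right) 11 + 33 = -77 + 33 = -44$)
$\frac{1}{K{\left(-230 \right)} + y} = \frac{1}{-230 - 44} = \frac{1}{-274} = - \frac{1}{274}$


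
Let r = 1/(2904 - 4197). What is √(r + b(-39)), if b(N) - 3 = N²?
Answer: √2547896583/1293 ≈ 39.038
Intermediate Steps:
b(N) = 3 + N²
r = -1/1293 (r = 1/(-1293) = -1/1293 ≈ -0.00077340)
√(r + b(-39)) = √(-1/1293 + (3 + (-39)²)) = √(-1/1293 + (3 + 1521)) = √(-1/1293 + 1524) = √(1970531/1293) = √2547896583/1293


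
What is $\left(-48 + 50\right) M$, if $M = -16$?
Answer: $-32$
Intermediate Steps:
$\left(-48 + 50\right) M = \left(-48 + 50\right) \left(-16\right) = 2 \left(-16\right) = -32$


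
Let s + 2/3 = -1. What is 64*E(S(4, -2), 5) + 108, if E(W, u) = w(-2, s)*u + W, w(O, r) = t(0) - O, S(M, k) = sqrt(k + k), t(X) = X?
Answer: 748 + 128*I ≈ 748.0 + 128.0*I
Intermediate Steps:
s = -5/3 (s = -2/3 - 1 = -5/3 ≈ -1.6667)
S(M, k) = sqrt(2)*sqrt(k) (S(M, k) = sqrt(2*k) = sqrt(2)*sqrt(k))
w(O, r) = -O (w(O, r) = 0 - O = -O)
E(W, u) = W + 2*u (E(W, u) = (-1*(-2))*u + W = 2*u + W = W + 2*u)
64*E(S(4, -2), 5) + 108 = 64*(sqrt(2)*sqrt(-2) + 2*5) + 108 = 64*(sqrt(2)*(I*sqrt(2)) + 10) + 108 = 64*(2*I + 10) + 108 = 64*(10 + 2*I) + 108 = (640 + 128*I) + 108 = 748 + 128*I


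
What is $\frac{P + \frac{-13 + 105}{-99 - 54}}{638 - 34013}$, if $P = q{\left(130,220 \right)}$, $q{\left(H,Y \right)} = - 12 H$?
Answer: $\frac{238772}{5106375} \approx 0.04676$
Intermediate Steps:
$P = -1560$ ($P = \left(-12\right) 130 = -1560$)
$\frac{P + \frac{-13 + 105}{-99 - 54}}{638 - 34013} = \frac{-1560 + \frac{-13 + 105}{-99 - 54}}{638 - 34013} = \frac{-1560 + \frac{1}{-153} \cdot 92}{-33375} = \left(-1560 - \frac{92}{153}\right) \left(- \frac{1}{33375}\right) = \left(- \frac{238772}{153}\right) \left(- \frac{1}{33375}\right) = \frac{238772}{5106375}$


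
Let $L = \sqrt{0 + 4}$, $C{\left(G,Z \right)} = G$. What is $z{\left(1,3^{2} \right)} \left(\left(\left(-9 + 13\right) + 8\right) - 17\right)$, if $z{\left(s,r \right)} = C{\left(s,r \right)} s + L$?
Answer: $-15$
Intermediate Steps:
$L = 2$ ($L = \sqrt{4} = 2$)
$z{\left(s,r \right)} = 2 + s^{2}$ ($z{\left(s,r \right)} = s s + 2 = s^{2} + 2 = 2 + s^{2}$)
$z{\left(1,3^{2} \right)} \left(\left(\left(-9 + 13\right) + 8\right) - 17\right) = \left(2 + 1^{2}\right) \left(\left(\left(-9 + 13\right) + 8\right) - 17\right) = \left(2 + 1\right) \left(\left(4 + 8\right) - 17\right) = 3 \left(12 - 17\right) = 3 \left(-5\right) = -15$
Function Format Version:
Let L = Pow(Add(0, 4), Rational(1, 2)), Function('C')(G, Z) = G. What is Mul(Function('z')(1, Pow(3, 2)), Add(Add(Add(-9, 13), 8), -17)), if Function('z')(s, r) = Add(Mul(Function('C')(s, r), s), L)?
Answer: -15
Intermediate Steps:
L = 2 (L = Pow(4, Rational(1, 2)) = 2)
Function('z')(s, r) = Add(2, Pow(s, 2)) (Function('z')(s, r) = Add(Mul(s, s), 2) = Add(Pow(s, 2), 2) = Add(2, Pow(s, 2)))
Mul(Function('z')(1, Pow(3, 2)), Add(Add(Add(-9, 13), 8), -17)) = Mul(Add(2, Pow(1, 2)), Add(Add(Add(-9, 13), 8), -17)) = Mul(Add(2, 1), Add(Add(4, 8), -17)) = Mul(3, Add(12, -17)) = Mul(3, -5) = -15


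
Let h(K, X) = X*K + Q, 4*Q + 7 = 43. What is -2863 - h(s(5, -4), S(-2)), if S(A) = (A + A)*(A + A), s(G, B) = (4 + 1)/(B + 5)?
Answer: -2952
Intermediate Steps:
Q = 9 (Q = -7/4 + (¼)*43 = -7/4 + 43/4 = 9)
s(G, B) = 5/(5 + B)
S(A) = 4*A² (S(A) = (2*A)*(2*A) = 4*A²)
h(K, X) = 9 + K*X (h(K, X) = X*K + 9 = K*X + 9 = 9 + K*X)
-2863 - h(s(5, -4), S(-2)) = -2863 - (9 + (5/(5 - 4))*(4*(-2)²)) = -2863 - (9 + (5/1)*(4*4)) = -2863 - (9 + (5*1)*16) = -2863 - (9 + 5*16) = -2863 - (9 + 80) = -2863 - 1*89 = -2863 - 89 = -2952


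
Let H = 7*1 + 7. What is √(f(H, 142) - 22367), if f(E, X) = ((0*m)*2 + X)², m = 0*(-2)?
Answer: I*√2203 ≈ 46.936*I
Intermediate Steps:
m = 0
H = 14 (H = 7 + 7 = 14)
f(E, X) = X² (f(E, X) = ((0*0)*2 + X)² = (0*2 + X)² = (0 + X)² = X²)
√(f(H, 142) - 22367) = √(142² - 22367) = √(20164 - 22367) = √(-2203) = I*√2203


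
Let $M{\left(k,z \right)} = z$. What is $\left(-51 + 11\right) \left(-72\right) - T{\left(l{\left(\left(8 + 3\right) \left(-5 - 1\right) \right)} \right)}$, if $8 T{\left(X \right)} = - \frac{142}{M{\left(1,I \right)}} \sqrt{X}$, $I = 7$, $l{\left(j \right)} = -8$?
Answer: $2880 + \frac{71 i \sqrt{2}}{14} \approx 2880.0 + 7.1721 i$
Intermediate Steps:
$T{\left(X \right)} = - \frac{71 \sqrt{X}}{28}$ ($T{\left(X \right)} = \frac{- \frac{142}{7} \sqrt{X}}{8} = \frac{\left(-142\right) \frac{1}{7} \sqrt{X}}{8} = \frac{\left(- \frac{142}{7}\right) \sqrt{X}}{8} = - \frac{71 \sqrt{X}}{28}$)
$\left(-51 + 11\right) \left(-72\right) - T{\left(l{\left(\left(8 + 3\right) \left(-5 - 1\right) \right)} \right)} = \left(-51 + 11\right) \left(-72\right) - - \frac{71 \sqrt{-8}}{28} = \left(-40\right) \left(-72\right) - - \frac{71 \cdot 2 i \sqrt{2}}{28} = 2880 - - \frac{71 i \sqrt{2}}{14} = 2880 + \frac{71 i \sqrt{2}}{14}$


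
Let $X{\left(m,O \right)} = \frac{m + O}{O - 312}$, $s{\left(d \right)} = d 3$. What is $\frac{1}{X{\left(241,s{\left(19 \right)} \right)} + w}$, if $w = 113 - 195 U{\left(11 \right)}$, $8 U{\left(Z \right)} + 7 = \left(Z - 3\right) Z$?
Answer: $- \frac{2040}{3799589} \approx -0.0005369$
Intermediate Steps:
$U{\left(Z \right)} = - \frac{7}{8} + \frac{Z \left(-3 + Z\right)}{8}$ ($U{\left(Z \right)} = - \frac{7}{8} + \frac{\left(Z - 3\right) Z}{8} = - \frac{7}{8} + \frac{\left(-3 + Z\right) Z}{8} = - \frac{7}{8} + \frac{Z \left(-3 + Z\right)}{8}$)
$s{\left(d \right)} = 3 d$
$X{\left(m,O \right)} = \frac{O + m}{-312 + O}$
$w = - \frac{14891}{8}$ ($w = 113 - 195 \left(- \frac{7}{8} - \frac{33}{8} + \frac{11^{2}}{8}\right) = 113 - 195 \left(- \frac{7}{8} - \frac{33}{8} + \frac{1}{8} \cdot 121\right) = 113 - 195 \left(- \frac{7}{8} - \frac{33}{8} + \frac{121}{8}\right) = 113 - \frac{15795}{8} = - \frac{14891}{8} \approx -1861.4$)
$\frac{1}{X{\left(241,s{\left(19 \right)} \right)} + w} = \frac{1}{\frac{3 \cdot 19 + 241}{-312 + 3 \cdot 19} - \frac{14891}{8}} = \frac{1}{\frac{57 + 241}{-312 + 57} - \frac{14891}{8}} = \frac{1}{\frac{1}{-255} \cdot 298 - \frac{14891}{8}} = \frac{1}{\left(- \frac{1}{255}\right) 298 - \frac{14891}{8}} = \frac{1}{- \frac{298}{255} - \frac{14891}{8}} = \frac{1}{- \frac{3799589}{2040}} = - \frac{2040}{3799589}$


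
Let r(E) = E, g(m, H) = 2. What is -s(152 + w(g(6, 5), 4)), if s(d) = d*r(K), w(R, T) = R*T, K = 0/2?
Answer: 0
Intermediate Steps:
K = 0 (K = 0*(½) = 0)
s(d) = 0 (s(d) = d*0 = 0)
-s(152 + w(g(6, 5), 4)) = -1*0 = 0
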